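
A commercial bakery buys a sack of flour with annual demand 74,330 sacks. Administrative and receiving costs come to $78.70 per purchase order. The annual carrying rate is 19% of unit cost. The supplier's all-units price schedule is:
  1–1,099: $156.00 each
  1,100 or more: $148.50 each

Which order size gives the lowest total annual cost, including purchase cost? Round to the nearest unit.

Holding cost per unit per year at price C is H = 0.19·C.
Evaluate total cost at each tier's feasible EOQ or, if the EOQ is below the tier, at the tier's minimum quantity.
EOQ at $156.00 = 628.3 (feasible in tier 1): TC = 74,330×$156.00 + (74,330/628.3)×78.7 + (628.3/2)×0.19×$156.00 = $11,614,101.88.
EOQ at $148.50 = 643.9 < 1100, so use break Q=1100: TC = 74,330×$148.50 + (74,330/1100.0)×78.7 + (1100.0/2)×0.19×$148.50 = $11,058,841.22.
Lowest total cost is $11,058,841.22 at Q = 1100.0.

Q* ≈ 1,100 sacks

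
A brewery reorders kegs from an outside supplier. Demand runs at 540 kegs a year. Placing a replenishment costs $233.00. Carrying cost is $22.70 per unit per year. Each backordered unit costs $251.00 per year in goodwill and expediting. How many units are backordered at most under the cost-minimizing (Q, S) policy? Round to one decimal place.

S* ≈ 9.1 kegs

With planned backorders, Q* = √(2DS/H) · √((H+B)/B).
√(2DS/H) = √(2 × 540 × 233 / 22.7) = 105.288.
√((H+B)/B) = √((22.7+251)/251) = 1.0442.
Q* ≈ 109.945.
S* = Q* · H/(H+B) = 109.945 × 22.7/273.7 ≈ 9.119.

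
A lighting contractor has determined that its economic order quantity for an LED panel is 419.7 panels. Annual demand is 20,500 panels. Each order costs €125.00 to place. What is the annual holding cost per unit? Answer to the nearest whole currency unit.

H ≈ €29

The basic EOQ model gives Q* = √(2DS/H); rearrange for the unknown.
From Q* = √(2DS/H): H = 2DS / Q*² = 2 × 20,500 × 125 / 419.7² = 29.0948.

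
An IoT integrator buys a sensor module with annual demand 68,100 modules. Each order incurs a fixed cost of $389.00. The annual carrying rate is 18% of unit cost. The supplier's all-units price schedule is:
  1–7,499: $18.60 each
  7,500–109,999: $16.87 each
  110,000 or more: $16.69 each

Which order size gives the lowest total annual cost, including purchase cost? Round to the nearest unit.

Q* ≈ 7,500 modules

Holding cost per unit per year at price C is H = 0.18·C.
Candidates are each tier's EOQ (if it falls in that tier) and each price-break quantity.
EOQ at $18.60 = 3978.1 (feasible in tier 1): TC = 68,100×$18.60 + (68,100/3978.1)×389 + (3978.1/2)×0.18×$18.60 = $1,279,978.52.
EOQ at $16.87 = 4177.0 < 7500, so use break Q=7500: TC = 68,100×$16.87 + (68,100/7500.0)×389 + (7500.0/2)×0.18×$16.87 = $1,163,766.37.
EOQ at $16.69 = 4199.5 < 110000, so use break Q=110000: TC = 68,100×$16.69 + (68,100/110000.0)×389 + (110000.0/2)×0.18×$16.69 = $1,302,060.83.
Lowest total cost is $1,163,766.37 at Q = 7500.0.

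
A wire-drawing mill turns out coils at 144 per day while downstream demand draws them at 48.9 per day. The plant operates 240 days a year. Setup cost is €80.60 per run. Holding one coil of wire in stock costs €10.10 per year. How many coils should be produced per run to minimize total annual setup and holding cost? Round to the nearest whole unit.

Q* ≈ 533 coils

Annual demand D = 48.9 × 240 = 11,736.
Production build-up factor (1 − d/p) = 1 − 48.9/144 = 0.6604.
Q* = √(2DS / (H(1 − d/p))) = √(2 × 11,736 × 80.6 / (10.1 × 0.6604)).
= √(1,891,843.2 / 6.6702) ≈ 532.565.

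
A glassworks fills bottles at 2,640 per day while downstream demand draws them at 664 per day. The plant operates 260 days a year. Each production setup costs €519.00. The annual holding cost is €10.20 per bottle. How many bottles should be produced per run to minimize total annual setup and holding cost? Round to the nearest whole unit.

Annual demand D = 664 × 260 = 172,640.
Production build-up factor (1 − d/p) = 1 − 664/2,640 = 0.7485.
Q* = √(2DS / (H(1 − d/p))) = √(2 × 172,640 × 519 / (10.2 × 0.7485)).
= √(179,200,320 / 7.6345) ≈ 4844.822.

Q* ≈ 4,845 bottles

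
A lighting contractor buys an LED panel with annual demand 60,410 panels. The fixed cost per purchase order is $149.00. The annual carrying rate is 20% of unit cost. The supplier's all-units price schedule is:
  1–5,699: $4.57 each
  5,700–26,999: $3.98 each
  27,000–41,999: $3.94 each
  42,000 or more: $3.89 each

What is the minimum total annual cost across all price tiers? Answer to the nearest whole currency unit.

TC* ≈ $244,280

Holding cost per unit per year at price C is H = 0.20·C.
Evaluate total cost at each tier's feasible EOQ or, if the EOQ is below the tier, at the tier's minimum quantity.
EOQ at $4.57 = 4438.0 (feasible in tier 1): TC = 60,410×$4.57 + (60,410/4438.0)×149 + (4438.0/2)×0.20×$4.57 = $280,130.05.
EOQ at $3.98 = 4755.6 < 5700, so use break Q=5700: TC = 60,410×$3.98 + (60,410/5700.0)×149 + (5700.0/2)×0.20×$3.98 = $244,279.54.
EOQ at $3.94 = 4779.7 < 27000, so use break Q=27000: TC = 60,410×$3.94 + (60,410/27000.0)×149 + (27000.0/2)×0.20×$3.94 = $248,986.77.
EOQ at $3.89 = 4810.3 < 42000, so use break Q=42000: TC = 60,410×$3.89 + (60,410/42000.0)×149 + (42000.0/2)×0.20×$3.89 = $251,547.21.
Lowest total cost among the candidates is at Q = 5700.0.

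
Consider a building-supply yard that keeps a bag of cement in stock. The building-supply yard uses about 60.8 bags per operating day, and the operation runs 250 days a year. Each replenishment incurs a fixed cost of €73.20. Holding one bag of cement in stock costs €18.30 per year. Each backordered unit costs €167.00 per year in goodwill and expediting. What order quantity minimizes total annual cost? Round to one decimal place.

Q* ≈ 367.3 bags

Annual demand D = 60.8 × 250 = 15,200.
With planned backorders, Q* = √(2DS/H) · √((H+B)/B).
√(2DS/H) = √(2 × 15,200 × 73.2 / 18.3) = 348.712.
√((H+B)/B) = √((18.3+167)/167) = 1.0534.
Q* ≈ 367.321.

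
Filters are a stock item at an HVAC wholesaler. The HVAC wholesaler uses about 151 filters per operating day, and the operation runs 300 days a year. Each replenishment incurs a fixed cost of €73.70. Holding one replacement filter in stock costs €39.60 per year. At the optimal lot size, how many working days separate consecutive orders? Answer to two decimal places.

T ≈ 2.72 days

Annual demand D = 151 × 300 = 45,300.
Q* = √(2DS/H) = √(2 × 45,300 × 73.7 / 39.6) ≈ 410.63.
Cycle time = Q*/D × 300 = 410.63 / 45,300 × 300 ≈ 2.719 days.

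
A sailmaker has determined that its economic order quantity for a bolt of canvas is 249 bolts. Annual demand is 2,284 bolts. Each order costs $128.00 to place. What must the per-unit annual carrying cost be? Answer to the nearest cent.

H ≈ $9.43

Invert the EOQ relation Q*² = 2DS/H.
From Q* = √(2DS/H): H = 2DS / Q*² = 2 × 2,284 × 128 / 249² = 9.4306.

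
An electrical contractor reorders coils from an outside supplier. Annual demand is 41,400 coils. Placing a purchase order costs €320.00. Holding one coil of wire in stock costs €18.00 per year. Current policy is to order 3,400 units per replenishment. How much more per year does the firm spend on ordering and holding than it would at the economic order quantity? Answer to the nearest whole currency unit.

EOQ = √(2DS/H) = √(2 × 41,400 × 320 / 18) ≈ 1213.26.
Cost at Q* = (D/Q*)S + (Q*/2)H = √(2DSH) ≈ €21,838.68.
Cost at Q = 3,400: (41,400/3,400)×320 + (3,400/2)×18 = €3,896.47 + €30,600.00 = €34,496.47.
Excess = €34,496.47 − €21,838.68 = €12,657.79.

Extra cost ≈ €12,658 per year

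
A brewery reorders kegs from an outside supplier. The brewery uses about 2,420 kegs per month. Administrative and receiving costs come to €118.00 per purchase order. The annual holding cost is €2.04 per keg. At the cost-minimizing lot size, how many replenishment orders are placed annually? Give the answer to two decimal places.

N ≈ 15.84 orders per year

Annual demand D = 2,420 × 12 = 29,040.
EOQ = √(2DS/H) = √(2 × 29,040 × 118 / 2.04) ≈ 1832.90.
Orders per year = D / Q* = 29,040 / 1832.90 ≈ 15.844.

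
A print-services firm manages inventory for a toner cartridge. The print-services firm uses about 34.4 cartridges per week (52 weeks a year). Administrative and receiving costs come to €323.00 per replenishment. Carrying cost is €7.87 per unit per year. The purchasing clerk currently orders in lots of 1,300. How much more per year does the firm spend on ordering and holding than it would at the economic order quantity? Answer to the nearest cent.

Extra cost ≈ €2,544.27 per year

Annual demand D = 34.4 × 52 = 1,788.8.
EOQ = √(2DS/H) = √(2 × 1,788.8 × 323 / 7.87) ≈ 383.19.
Cost at Q* = (D/Q*)S + (Q*/2)H = √(2DSH) ≈ €3,015.67.
Cost at Q = 1,300: (1,788.8/1,300)×323 + (1,300/2)×7.87 = €444.45 + €5,115.50 = €5,559.95.
Excess = €5,559.95 − €3,015.67 = €2,544.27.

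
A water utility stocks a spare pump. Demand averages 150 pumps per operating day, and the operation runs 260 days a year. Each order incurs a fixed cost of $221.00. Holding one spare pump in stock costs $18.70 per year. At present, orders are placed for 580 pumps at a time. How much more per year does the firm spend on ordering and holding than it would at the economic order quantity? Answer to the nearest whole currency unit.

Annual demand D = 150 × 260 = 39,000.
EOQ = √(2DS/H) = √(2 × 39,000 × 221 / 18.7) ≈ 960.11.
Cost at Q* = (D/Q*)S + (Q*/2)H = √(2DSH) ≈ $17,954.12.
Cost at Q = 580: (39,000/580)×221 + (580/2)×18.7 = $14,860.34 + $5,423.00 = $20,283.34.
Excess = $20,283.34 − $17,954.12 = $2,329.22.

Extra cost ≈ $2,329 per year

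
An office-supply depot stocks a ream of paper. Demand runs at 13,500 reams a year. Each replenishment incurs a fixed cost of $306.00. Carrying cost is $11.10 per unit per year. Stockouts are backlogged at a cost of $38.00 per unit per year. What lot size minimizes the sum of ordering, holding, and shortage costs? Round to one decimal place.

With planned backorders, Q* = √(2DS/H) · √((H+B)/B).
√(2DS/H) = √(2 × 13,500 × 306 / 11.1) = 862.742.
√((H+B)/B) = √((11.1+38)/38) = 1.1367.
Q* ≈ 980.686.

Q* ≈ 980.7 reams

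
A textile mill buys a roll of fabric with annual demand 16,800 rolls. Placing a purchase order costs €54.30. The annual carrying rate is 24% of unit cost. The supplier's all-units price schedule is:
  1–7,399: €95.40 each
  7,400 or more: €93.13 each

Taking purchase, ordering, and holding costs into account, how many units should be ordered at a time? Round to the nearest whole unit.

Q* ≈ 282 rolls

Holding cost per unit per year at price C is H = 0.24·C.
For each price level, check whether its EOQ is feasible; otherwise the best quantity at that price is the breakpoint.
EOQ at €95.40 = 282.3 (feasible in tier 1): TC = 16,800×€95.40 + (16,800/282.3)×54.3 + (282.3/2)×0.24×€95.40 = €1,609,183.23.
EOQ at €93.13 = 285.7 < 7400, so use break Q=7400: TC = 16,800×€93.13 + (16,800/7400.0)×54.3 + (7400.0/2)×0.24×€93.13 = €1,647,406.72.
Lowest total cost is €1,609,183.23 at Q = 282.3.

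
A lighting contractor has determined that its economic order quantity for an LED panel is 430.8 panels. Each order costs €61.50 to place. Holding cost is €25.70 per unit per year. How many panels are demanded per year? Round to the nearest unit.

D ≈ 38,777 panels per year

Invert the EOQ relation Q*² = 2DS/H.
From Q* = √(2DS/H): D = Q*²H / (2S) = 430.8² × 25.7 / (2 × 61.5) = 38777.464.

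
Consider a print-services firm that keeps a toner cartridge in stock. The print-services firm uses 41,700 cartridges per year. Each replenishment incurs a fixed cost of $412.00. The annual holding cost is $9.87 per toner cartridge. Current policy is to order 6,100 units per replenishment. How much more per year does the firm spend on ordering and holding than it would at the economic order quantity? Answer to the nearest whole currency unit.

EOQ = √(2DS/H) = √(2 × 41,700 × 412 / 9.87) ≈ 1865.83.
Cost at Q* = (D/Q*)S + (Q*/2)H = √(2DSH) ≈ $18,415.78.
Cost at Q = 6,100: (41,700/6,100)×412 + (6,100/2)×9.87 = $2,816.46 + $30,103.50 = $32,919.96.
Excess = $32,919.96 − $18,415.78 = $14,504.18.

Extra cost ≈ $14,504 per year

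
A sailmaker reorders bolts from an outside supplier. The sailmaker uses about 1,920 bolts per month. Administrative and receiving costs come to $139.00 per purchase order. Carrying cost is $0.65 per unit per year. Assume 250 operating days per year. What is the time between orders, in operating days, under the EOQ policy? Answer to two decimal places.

Annual demand D = 1,920 × 12 = 23,040.
The optimal lot size = √(2DS/H) = √(2 × 23,040 × 139 / 0.65) ≈ 3139.11.
Cycle time = Q*/D × 250 = 3139.11 / 23,040 × 250 ≈ 34.062 days.

T ≈ 34.06 days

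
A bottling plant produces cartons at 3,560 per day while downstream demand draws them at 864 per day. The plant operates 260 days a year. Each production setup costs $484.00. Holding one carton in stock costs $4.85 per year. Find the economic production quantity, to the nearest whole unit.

Annual demand D = 864 × 260 = 224,640.
Production build-up factor (1 − d/p) = 1 − 864/3,560 = 0.7573.
Q* = √(2DS / (H(1 − d/p))) = √(2 × 224,640 × 484 / (4.85 × 0.7573)).
= √(217,451,520 / 3.6729) ≈ 7694.412.

Q* ≈ 7,694 cartons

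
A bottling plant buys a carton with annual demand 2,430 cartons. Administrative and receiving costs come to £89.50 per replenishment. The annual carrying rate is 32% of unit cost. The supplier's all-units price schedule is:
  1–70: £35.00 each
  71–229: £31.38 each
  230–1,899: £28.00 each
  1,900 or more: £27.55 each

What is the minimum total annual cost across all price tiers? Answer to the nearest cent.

Holding cost per unit per year at price C is H = 0.32·C.
For each price level, check whether its EOQ is feasible; otherwise the best quantity at that price is the breakpoint.
Tier 1 (£35.00): EOQ = 197.1 exceeds tier's upper bound 70, so this tier is dominated.
EOQ at £31.38 = 208.1 (feasible in tier 2): TC = 2,430×£31.38 + (2,430/208.1)×89.5 + (208.1/2)×0.32×£31.38 = £78,343.33.
EOQ at £28.00 = 220.3 < 230, so use break Q=230: TC = 2,430×£28.00 + (2,430/230.0)×89.5 + (230.0/2)×0.32×£28.00 = £70,015.99.
EOQ at £27.55 = 222.1 < 1900, so use break Q=1900: TC = 2,430×£27.55 + (2,430/1900.0)×89.5 + (1900.0/2)×0.32×£27.55 = £75,436.17.
Lowest total cost among the candidates is at Q = 230.0.

TC* ≈ £70,015.99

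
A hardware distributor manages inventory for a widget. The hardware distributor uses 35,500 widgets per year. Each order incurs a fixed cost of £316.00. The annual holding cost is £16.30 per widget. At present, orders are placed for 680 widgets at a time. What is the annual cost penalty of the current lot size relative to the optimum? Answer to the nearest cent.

EOQ = √(2DS/H) = √(2 × 35,500 × 316 / 16.3) ≈ 1173.22.
Cost at Q* = (D/Q*)S + (Q*/2)H = √(2DSH) ≈ £19,123.46.
Cost at Q = 680: (35,500/680)×316 + (680/2)×16.3 = £16,497.06 + £5,542.00 = £22,039.06.
Excess = £22,039.06 − £19,123.46 = £2,915.60.

Extra cost ≈ £2,915.60 per year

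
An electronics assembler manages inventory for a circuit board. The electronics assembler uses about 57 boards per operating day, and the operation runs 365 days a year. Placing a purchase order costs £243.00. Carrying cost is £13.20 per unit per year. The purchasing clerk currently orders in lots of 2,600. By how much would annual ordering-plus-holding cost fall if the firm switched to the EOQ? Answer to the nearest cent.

Extra cost ≈ £7,551.62 per year

Annual demand D = 57 × 365 = 20,805.
EOQ = √(2DS/H) = √(2 × 20,805 × 243 / 13.2) ≈ 875.22.
Cost at Q* = (D/Q*)S + (Q*/2)H = √(2DSH) ≈ £11,552.85.
Cost at Q = 2,600: (20,805/2,600)×243 + (2,600/2)×13.2 = £1,944.47 + £17,160.00 = £19,104.47.
Excess = £19,104.47 − £11,552.85 = £7,551.62.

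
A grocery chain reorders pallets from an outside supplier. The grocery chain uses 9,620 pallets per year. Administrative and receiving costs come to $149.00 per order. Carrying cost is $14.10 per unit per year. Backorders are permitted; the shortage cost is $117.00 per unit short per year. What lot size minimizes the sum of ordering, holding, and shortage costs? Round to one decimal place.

With planned backorders, Q* = √(2DS/H) · √((H+B)/B).
√(2DS/H) = √(2 × 9,620 × 149 / 14.1) = 450.906.
√((H+B)/B) = √((14.1+117)/117) = 1.0585.
Q* ≈ 477.303.

Q* ≈ 477.3 pallets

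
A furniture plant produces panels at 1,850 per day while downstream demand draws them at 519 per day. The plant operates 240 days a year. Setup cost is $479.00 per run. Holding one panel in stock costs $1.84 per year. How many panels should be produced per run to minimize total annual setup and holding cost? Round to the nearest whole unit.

Q* ≈ 9,494 panels

Annual demand D = 519 × 240 = 124,560.
Production build-up factor (1 − d/p) = 1 − 519/1,850 = 0.7195.
Q* = √(2DS / (H(1 − d/p))) = √(2 × 124,560 × 479 / (1.84 × 0.7195)).
= √(119,328,480 / 1.3238) ≈ 9494.235.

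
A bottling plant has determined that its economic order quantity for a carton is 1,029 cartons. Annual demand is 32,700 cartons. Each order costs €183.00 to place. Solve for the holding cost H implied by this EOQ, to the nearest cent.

H ≈ €11.30

Invert the EOQ relation Q*² = 2DS/H.
From Q* = √(2DS/H): H = 2DS / Q*² = 2 × 32,700 × 183 / 1,029² = 11.3031.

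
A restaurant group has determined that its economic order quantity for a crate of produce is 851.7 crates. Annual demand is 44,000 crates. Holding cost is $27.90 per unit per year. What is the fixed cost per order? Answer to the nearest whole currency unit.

S ≈ $230

The basic EOQ model gives Q* = √(2DS/H); rearrange for the unknown.
From Q* = √(2DS/H): S = Q*²H / (2D) = 851.7² × 27.9 / (2 × 44,000) = 229.9825.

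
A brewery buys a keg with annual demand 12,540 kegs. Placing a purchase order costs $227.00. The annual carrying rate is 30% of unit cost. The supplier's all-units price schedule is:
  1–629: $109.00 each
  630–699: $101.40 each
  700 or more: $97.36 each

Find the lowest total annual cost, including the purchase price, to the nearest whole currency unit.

Holding cost per unit per year at price C is H = 0.30·C.
For each price level, check whether its EOQ is feasible; otherwise the best quantity at that price is the breakpoint.
EOQ at $109.00 = 417.3 (feasible in tier 1): TC = 12,540×$109.00 + (12,540/417.3)×227 + (417.3/2)×0.30×$109.00 = $1,380,504.28.
EOQ at $101.40 = 432.6 < 630, so use break Q=630: TC = 12,540×$101.40 + (12,540/630.0)×227 + (630.0/2)×0.30×$101.40 = $1,285,656.68.
EOQ at $97.36 = 441.5 < 700, so use break Q=700: TC = 12,540×$97.36 + (12,540/700.0)×227 + (700.0/2)×0.30×$97.36 = $1,235,183.74.
Lowest total cost among the candidates is at Q = 700.0.

TC* ≈ $1,235,184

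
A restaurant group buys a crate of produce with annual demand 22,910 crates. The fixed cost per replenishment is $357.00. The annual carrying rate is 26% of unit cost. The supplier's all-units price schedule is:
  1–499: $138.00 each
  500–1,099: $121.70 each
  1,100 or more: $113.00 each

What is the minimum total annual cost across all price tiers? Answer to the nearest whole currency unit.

TC* ≈ $2,612,424

Holding cost per unit per year at price C is H = 0.26·C.
Candidates are each tier's EOQ (if it falls in that tier) and each price-break quantity.
Tier 1 ($138.00): EOQ = 675.2 exceeds tier's upper bound 499, so this tier is dominated.
EOQ at $121.70 = 719.0 (feasible in tier 2): TC = 22,910×$121.70 + (22,910/719.0)×357 + (719.0/2)×0.26×$121.70 = $2,810,897.64.
EOQ at $113.00 = 746.2 < 1100, so use break Q=1100: TC = 22,910×$113.00 + (22,910/1100.0)×357 + (1100.0/2)×0.26×$113.00 = $2,612,424.34.
Lowest total cost among the candidates is at Q = 1100.0.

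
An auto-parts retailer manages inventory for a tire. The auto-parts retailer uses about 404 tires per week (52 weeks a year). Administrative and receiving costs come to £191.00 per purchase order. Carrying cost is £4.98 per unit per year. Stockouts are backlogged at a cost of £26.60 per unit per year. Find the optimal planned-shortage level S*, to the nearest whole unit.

S* ≈ 218 tires

Annual demand D = 404 × 52 = 21,008.
With planned backorders, Q* = √(2DS/H) · √((H+B)/B).
√(2DS/H) = √(2 × 21,008 × 191 / 4.98) = 1269.432.
√((H+B)/B) = √((4.98+26.6)/26.6) = 1.0896.
Q* ≈ 1383.167.
S* = Q* · H/(H+B) = 1383.167 × 4.98/31.58 ≈ 218.118.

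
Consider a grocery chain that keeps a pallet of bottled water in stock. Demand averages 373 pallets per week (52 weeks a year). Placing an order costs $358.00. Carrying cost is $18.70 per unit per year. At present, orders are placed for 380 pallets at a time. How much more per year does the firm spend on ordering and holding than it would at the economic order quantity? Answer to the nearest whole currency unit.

Extra cost ≈ $5,711 per year

Annual demand D = 373 × 52 = 19,396.
EOQ = √(2DS/H) = √(2 × 19,396 × 358 / 18.7) ≈ 861.77.
Cost at Q* = (D/Q*)S + (Q*/2)H = √(2DSH) ≈ $16,115.11.
Cost at Q = 380: (19,396/380)×358 + (380/2)×18.7 = $18,273.07 + $3,553.00 = $21,826.07.
Excess = $21,826.07 − $16,115.11 = $5,710.96.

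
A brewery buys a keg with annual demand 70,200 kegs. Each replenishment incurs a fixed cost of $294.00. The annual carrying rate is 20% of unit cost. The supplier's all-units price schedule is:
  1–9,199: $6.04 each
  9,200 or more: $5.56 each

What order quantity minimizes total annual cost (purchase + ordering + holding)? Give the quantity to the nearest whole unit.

Q* ≈ 9,200 kegs

Holding cost per unit per year at price C is H = 0.20·C.
Evaluate total cost at each tier's feasible EOQ or, if the EOQ is below the tier, at the tier's minimum quantity.
EOQ at $6.04 = 5845.5 (feasible in tier 1): TC = 70,200×$6.04 + (70,200/5845.5)×294 + (5845.5/2)×0.20×$6.04 = $431,069.40.
EOQ at $5.56 = 6092.6 < 9200, so use break Q=9200: TC = 70,200×$5.56 + (70,200/9200.0)×294 + (9200.0/2)×0.20×$5.56 = $397,670.55.
Lowest total cost is $397,670.55 at Q = 9200.0.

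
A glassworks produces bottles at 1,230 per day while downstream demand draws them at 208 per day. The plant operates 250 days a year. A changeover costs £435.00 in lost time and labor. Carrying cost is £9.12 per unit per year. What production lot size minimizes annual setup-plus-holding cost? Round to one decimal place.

Q* ≈ 2,443.4 bottles

Annual demand D = 208 × 250 = 52,000.
Production build-up factor (1 − d/p) = 1 − 208/1,230 = 0.8309.
Q* = √(2DS / (H(1 − d/p))) = √(2 × 52,000 × 435 / (9.12 × 0.8309)).
= √(45,240,000 / 7.5778) ≈ 2443.380.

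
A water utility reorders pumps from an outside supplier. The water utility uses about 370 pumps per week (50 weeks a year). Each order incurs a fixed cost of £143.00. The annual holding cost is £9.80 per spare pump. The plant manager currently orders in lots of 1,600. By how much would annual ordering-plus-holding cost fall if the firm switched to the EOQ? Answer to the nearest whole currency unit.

Extra cost ≈ £2,293 per year

Annual demand D = 370 × 50 = 18,500.
EOQ = √(2DS/H) = √(2 × 18,500 × 143 / 9.8) ≈ 734.78.
Cost at Q* = (D/Q*)S + (Q*/2)H = √(2DSH) ≈ £7,200.82.
Cost at Q = 1,600: (18,500/1,600)×143 + (1,600/2)×9.8 = £1,653.44 + £7,840.00 = £9,493.44.
Excess = £9,493.44 − £7,200.82 = £2,292.62.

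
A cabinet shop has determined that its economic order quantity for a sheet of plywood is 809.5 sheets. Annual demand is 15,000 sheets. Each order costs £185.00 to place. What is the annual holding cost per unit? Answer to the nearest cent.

H ≈ £8.47

The basic EOQ model gives Q* = √(2DS/H); rearrange for the unknown.
From Q* = √(2DS/H): H = 2DS / Q*² = 2 × 15,000 × 185 / 809.5² = 8.4695.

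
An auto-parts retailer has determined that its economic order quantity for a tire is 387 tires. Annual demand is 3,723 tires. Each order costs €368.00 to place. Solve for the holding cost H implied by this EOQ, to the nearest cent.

H ≈ €18.30

The basic EOQ model gives Q* = √(2DS/H); rearrange for the unknown.
From Q* = √(2DS/H): H = 2DS / Q*² = 2 × 3,723 × 368 / 387² = 18.2957.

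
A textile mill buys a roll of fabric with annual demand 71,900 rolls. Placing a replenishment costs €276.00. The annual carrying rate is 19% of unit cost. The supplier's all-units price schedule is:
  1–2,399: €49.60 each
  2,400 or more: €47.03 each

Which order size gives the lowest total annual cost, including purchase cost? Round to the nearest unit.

Q* ≈ 2,400 rolls

Holding cost per unit per year at price C is H = 0.19·C.
Candidates are each tier's EOQ (if it falls in that tier) and each price-break quantity.
EOQ at €49.60 = 2052.2 (feasible in tier 1): TC = 71,900×€49.60 + (71,900/2052.2)×276 + (2052.2/2)×0.19×€49.60 = €3,585,579.78.
EOQ at €47.03 = 2107.5 < 2400, so use break Q=2400: TC = 71,900×€47.03 + (71,900/2400.0)×276 + (2400.0/2)×0.19×€47.03 = €3,400,448.34.
Lowest total cost is €3,400,448.34 at Q = 2400.0.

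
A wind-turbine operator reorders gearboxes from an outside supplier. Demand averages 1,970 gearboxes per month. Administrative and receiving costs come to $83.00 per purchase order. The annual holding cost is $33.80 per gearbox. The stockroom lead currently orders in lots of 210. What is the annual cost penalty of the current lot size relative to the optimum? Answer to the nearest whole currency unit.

Annual demand D = 1,970 × 12 = 23,640.
EOQ = √(2DS/H) = √(2 × 23,640 × 83 / 33.8) ≈ 340.74.
Cost at Q* = (D/Q*)S + (Q*/2)H = √(2DSH) ≈ $11,516.91.
Cost at Q = 210: (23,640/210)×83 + (210/2)×33.8 = $9,343.43 + $3,549.00 = $12,892.43.
Excess = $12,892.43 − $11,516.91 = $1,375.51.

Extra cost ≈ $1,376 per year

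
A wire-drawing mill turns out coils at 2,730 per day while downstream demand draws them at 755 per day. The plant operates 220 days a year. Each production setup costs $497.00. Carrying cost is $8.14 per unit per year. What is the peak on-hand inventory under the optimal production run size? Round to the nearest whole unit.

Annual demand D = 755 × 220 = 166,100.
Production build-up factor (1 − d/p) = 1 − 755/2,730 = 0.7234.
Q* = √(2DS / (H(1 − d/p))) = √(2 × 166,100 × 497 / (8.14 × 0.7234)).
= √(165,103,400 / 5.8888) ≈ 5294.971.
Maximum inventory = Q*(1 − d/p) = 5294.971 × 0.7234 ≈ 3830.611.

I_max ≈ 3,831 coils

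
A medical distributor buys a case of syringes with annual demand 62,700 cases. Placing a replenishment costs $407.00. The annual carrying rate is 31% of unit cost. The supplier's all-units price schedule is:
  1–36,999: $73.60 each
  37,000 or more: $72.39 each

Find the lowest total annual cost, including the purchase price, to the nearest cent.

Holding cost per unit per year at price C is H = 0.31·C.
For each price level, check whether its EOQ is feasible; otherwise the best quantity at that price is the breakpoint.
EOQ at $73.60 = 1495.6 (feasible in tier 1): TC = 62,700×$73.60 + (62,700/1495.6)×407 + (1495.6/2)×0.31×$73.60 = $4,648,844.46.
EOQ at $72.39 = 1508.1 < 37000, so use break Q=37000: TC = 62,700×$72.39 + (62,700/37000.0)×407 + (37000.0/2)×0.31×$72.39 = $4,954,699.35.
Lowest total cost among the candidates is at Q = 1495.6.

TC* ≈ $4,648,844.46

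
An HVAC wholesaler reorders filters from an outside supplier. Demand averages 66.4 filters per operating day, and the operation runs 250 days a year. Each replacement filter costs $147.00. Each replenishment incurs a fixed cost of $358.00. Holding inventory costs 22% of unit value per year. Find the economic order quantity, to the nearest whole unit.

Q* ≈ 606 filters

Annual demand D = 66.4 × 250 = 16,600.
Holding cost H = 0.22 × $147.00 = $32.3400 per unit per year.
EOQ = √(2DS / H) = √(2 × 16,600 × 358 / 32.34).
= √(11,885,600 / 32.34) = √367,520.0989 ≈ 606.234.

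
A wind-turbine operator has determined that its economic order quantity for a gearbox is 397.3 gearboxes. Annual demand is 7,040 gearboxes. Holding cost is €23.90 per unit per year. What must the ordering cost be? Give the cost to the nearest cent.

Invert the EOQ relation Q*² = 2DS/H.
From Q* = √(2DS/H): S = Q*²H / (2D) = 397.3² × 23.9 / (2 × 7,040) = 267.9368.

S ≈ €267.94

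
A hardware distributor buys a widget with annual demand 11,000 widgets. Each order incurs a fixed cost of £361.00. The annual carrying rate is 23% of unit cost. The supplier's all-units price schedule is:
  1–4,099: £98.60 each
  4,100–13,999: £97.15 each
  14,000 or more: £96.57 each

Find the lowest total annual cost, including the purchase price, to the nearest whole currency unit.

TC* ≈ £1,098,020

Holding cost per unit per year at price C is H = 0.23·C.
Evaluate total cost at each tier's feasible EOQ or, if the EOQ is below the tier, at the tier's minimum quantity.
EOQ at £98.60 = 591.8 (feasible in tier 1): TC = 11,000×£98.60 + (11,000/591.8)×361 + (591.8/2)×0.23×£98.60 = £1,098,020.46.
EOQ at £97.15 = 596.2 < 4100, so use break Q=4100: TC = 11,000×£97.15 + (11,000/4100.0)×361 + (4100.0/2)×0.23×£97.15 = £1,115,424.76.
EOQ at £96.57 = 598.0 < 14000, so use break Q=14000: TC = 11,000×£96.57 + (11,000/14000.0)×361 + (14000.0/2)×0.23×£96.57 = £1,218,031.34.
Lowest total cost among the candidates is at Q = 591.8.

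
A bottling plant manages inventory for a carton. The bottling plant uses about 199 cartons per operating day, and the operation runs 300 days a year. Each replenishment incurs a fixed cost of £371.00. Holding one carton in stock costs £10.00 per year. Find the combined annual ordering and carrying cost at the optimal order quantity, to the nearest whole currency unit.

Annual demand D = 199 × 300 = 59,700.
The optimal lot size = √(2DS/H) = √(2 × 59,700 × 371 / 10) ≈ 2104.69.
At the optimum the two cost components are equal, so total cost = 2·(Q*/2)H = Q*·H.
Minimum total = √(2DSH) = √(2 × 59,700 × 371 × 10) ≈ 21046.948.

TC* ≈ £21,047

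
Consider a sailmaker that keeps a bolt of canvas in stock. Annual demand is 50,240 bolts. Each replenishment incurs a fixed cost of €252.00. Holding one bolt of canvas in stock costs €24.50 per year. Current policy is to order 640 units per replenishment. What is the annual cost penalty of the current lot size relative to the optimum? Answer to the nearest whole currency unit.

Extra cost ≈ €2,715 per year

EOQ = √(2DS/H) = √(2 × 50,240 × 252 / 24.5) ≈ 1016.62.
Cost at Q* = (D/Q*)S + (Q*/2)H = √(2DSH) ≈ €24,907.10.
Cost at Q = 640: (50,240/640)×252 + (640/2)×24.5 = €19,782.00 + €7,840.00 = €27,622.00.
Excess = €27,622.00 − €24,907.10 = €2,714.90.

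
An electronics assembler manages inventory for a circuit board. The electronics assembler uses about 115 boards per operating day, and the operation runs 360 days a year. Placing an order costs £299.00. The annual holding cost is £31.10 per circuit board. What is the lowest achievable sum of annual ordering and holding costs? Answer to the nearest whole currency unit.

TC* ≈ £27,748

Annual demand D = 115 × 360 = 41,400.
Q* = √(2DS/H) = √(2 × 41,400 × 299 / 31.1) ≈ 892.22.
At the optimum the two cost components are equal, so total cost = 2·(Q*/2)H = Q*·H.
Minimum total = √(2DSH) = √(2 × 41,400 × 299 × 31.1) ≈ 27747.953.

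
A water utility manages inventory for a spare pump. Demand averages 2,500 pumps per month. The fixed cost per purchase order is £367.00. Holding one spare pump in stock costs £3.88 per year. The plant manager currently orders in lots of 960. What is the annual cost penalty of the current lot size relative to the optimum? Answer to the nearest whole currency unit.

Annual demand D = 2,500 × 12 = 30,000.
EOQ = √(2DS/H) = √(2 × 30,000 × 367 / 3.88) ≈ 2382.28.
Cost at Q* = (D/Q*)S + (Q*/2)H = √(2DSH) ≈ £9,243.25.
Cost at Q = 960: (30,000/960)×367 + (960/2)×3.88 = £11,468.75 + £1,862.40 = £13,331.15.
Excess = £13,331.15 − £9,243.25 = £4,087.90.

Extra cost ≈ £4,088 per year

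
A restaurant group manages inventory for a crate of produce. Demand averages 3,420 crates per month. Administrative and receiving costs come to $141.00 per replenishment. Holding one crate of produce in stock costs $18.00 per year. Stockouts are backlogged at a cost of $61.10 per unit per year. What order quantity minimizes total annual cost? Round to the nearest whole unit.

Q* ≈ 912 crates

Annual demand D = 3,420 × 12 = 41,040.
With planned backorders, Q* = √(2DS/H) · √((H+B)/B).
√(2DS/H) = √(2 × 41,040 × 141 / 18) = 801.848.
√((H+B)/B) = √((18+61.1)/61.1) = 1.1378.
Q* ≈ 912.346.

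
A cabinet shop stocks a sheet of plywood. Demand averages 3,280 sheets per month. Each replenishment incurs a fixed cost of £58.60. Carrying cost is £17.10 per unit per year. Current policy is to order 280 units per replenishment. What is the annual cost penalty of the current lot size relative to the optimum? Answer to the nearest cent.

Extra cost ≈ £1,749.92 per year

Annual demand D = 3,280 × 12 = 39,360.
EOQ = √(2DS/H) = √(2 × 39,360 × 58.6 / 17.1) ≈ 519.39.
Cost at Q* = (D/Q*)S + (Q*/2)H = √(2DSH) ≈ £8,881.56.
Cost at Q = 280: (39,360/280)×58.6 + (280/2)×17.1 = £8,237.49 + £2,394.00 = £10,631.49.
Excess = £10,631.49 − £8,881.56 = £1,749.92.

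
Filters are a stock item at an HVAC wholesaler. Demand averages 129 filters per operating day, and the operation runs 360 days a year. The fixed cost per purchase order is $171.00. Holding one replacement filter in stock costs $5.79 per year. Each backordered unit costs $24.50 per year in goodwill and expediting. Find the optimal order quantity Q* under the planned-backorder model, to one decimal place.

Annual demand D = 129 × 360 = 46,440.
With planned backorders, Q* = √(2DS/H) · √((H+B)/B).
√(2DS/H) = √(2 × 46,440 × 171 / 5.79) = 1656.227.
√((H+B)/B) = √((5.79+24.5)/24.5) = 1.1119.
Q* ≈ 1841.563.

Q* ≈ 1,841.6 filters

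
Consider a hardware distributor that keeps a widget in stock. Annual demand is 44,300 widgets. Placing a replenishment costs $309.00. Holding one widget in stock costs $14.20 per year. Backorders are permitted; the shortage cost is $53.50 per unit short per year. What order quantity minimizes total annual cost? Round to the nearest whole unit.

Q* ≈ 1,562 widgets

With planned backorders, Q* = √(2DS/H) · √((H+B)/B).
√(2DS/H) = √(2 × 44,300 × 309 / 14.2) = 1388.519.
√((H+B)/B) = √((14.2+53.5)/53.5) = 1.1249.
Q* ≈ 1561.958.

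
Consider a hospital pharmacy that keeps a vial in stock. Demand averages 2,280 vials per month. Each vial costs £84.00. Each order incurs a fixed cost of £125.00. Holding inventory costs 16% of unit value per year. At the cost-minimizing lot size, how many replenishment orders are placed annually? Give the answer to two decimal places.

Annual demand D = 2,280 × 12 = 27,360.
Holding cost H = 0.16 × £84.00 = £13.4400 per unit per year.
The optimal lot size = √(2DS/H) = √(2 × 27,360 × 125 / 13.44) ≈ 713.39.
Orders per year = D / Q* = 27,360 / 713.39 ≈ 38.352.

N ≈ 38.35 orders per year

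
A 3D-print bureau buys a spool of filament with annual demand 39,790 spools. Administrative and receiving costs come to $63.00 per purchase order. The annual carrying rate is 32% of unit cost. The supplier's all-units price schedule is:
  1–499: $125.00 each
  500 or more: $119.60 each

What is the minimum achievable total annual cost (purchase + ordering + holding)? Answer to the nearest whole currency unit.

TC* ≈ $4,773,466

Holding cost per unit per year at price C is H = 0.32·C.
Evaluate total cost at each tier's feasible EOQ or, if the EOQ is below the tier, at the tier's minimum quantity.
EOQ at $125.00 = 354.0 (feasible in tier 1): TC = 39,790×$125.00 + (39,790/354.0)×63 + (354.0/2)×0.32×$125.00 = $4,987,911.27.
EOQ at $119.60 = 361.9 < 500, so use break Q=500: TC = 39,790×$119.60 + (39,790/500.0)×63 + (500.0/2)×0.32×$119.60 = $4,773,465.54.
Lowest total cost among the candidates is at Q = 500.0.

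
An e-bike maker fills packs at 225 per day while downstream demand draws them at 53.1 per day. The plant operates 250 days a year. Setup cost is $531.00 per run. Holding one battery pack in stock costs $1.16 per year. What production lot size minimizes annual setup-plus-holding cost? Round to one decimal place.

Q* ≈ 3,988.4 packs

Annual demand D = 53.1 × 250 = 13,275.
Production build-up factor (1 − d/p) = 1 − 53.1/225 = 0.7640.
Q* = √(2DS / (H(1 − d/p))) = √(2 × 13,275 × 531 / (1.16 × 0.7640)).
= √(14,098,050 / 0.8862) ≈ 3988.447.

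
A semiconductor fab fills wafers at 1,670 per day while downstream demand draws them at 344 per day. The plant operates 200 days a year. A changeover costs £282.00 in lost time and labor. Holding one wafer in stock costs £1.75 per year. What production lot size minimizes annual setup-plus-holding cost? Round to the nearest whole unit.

Q* ≈ 5,284 wafers

Annual demand D = 344 × 200 = 68,800.
Production build-up factor (1 − d/p) = 1 − 344/1,670 = 0.7940.
Q* = √(2DS / (H(1 − d/p))) = √(2 × 68,800 × 282 / (1.75 × 0.7940)).
= √(38,803,200 / 1.3895) ≈ 5284.467.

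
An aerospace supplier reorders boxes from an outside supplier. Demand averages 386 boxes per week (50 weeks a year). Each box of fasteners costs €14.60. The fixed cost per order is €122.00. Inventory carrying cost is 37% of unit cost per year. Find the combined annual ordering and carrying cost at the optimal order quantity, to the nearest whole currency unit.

Annual demand D = 386 × 50 = 19,300.
Holding cost H = 0.37 × €14.60 = €5.4020 per unit per year.
The optimal lot size = √(2DS/H) = √(2 × 19,300 × 122 / 5.402) ≈ 933.68.
At the optimum the two cost components are equal, so total cost = 2·(Q*/2)H = Q*·H.
Minimum total = √(2DSH) = √(2 × 19,300 × 122 × 5.402) ≈ 5043.719.

TC* ≈ €5,044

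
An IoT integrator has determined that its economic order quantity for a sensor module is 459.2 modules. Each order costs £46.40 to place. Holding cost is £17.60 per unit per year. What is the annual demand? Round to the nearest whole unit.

D ≈ 39,992 modules per year

The basic EOQ model gives Q* = √(2DS/H); rearrange for the unknown.
From Q* = √(2DS/H): D = Q*²H / (2S) = 459.2² × 17.6 / (2 × 46.4) = 39991.570.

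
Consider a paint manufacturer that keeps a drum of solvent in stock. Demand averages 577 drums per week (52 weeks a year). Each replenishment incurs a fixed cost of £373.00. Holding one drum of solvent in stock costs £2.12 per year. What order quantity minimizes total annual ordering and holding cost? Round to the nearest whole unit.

Q* ≈ 3,249 drums

Annual demand D = 577 × 52 = 30,004.
EOQ = √(2DS / H) = √(2 × 30,004 × 373 / 2.12).
= √(22,382,984 / 2.12) = √10,558,011.3208 ≈ 3249.309.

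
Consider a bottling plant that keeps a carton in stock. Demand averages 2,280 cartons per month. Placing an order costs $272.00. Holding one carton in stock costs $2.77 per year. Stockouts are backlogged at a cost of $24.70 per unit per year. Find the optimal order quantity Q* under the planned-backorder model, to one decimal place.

Annual demand D = 2,280 × 12 = 27,360.
With planned backorders, Q* = √(2DS/H) · √((H+B)/B).
√(2DS/H) = √(2 × 27,360 × 272 / 2.77) = 2318.022.
√((H+B)/B) = √((2.77+24.7)/24.7) = 1.0546.
Q* ≈ 2444.547.

Q* ≈ 2,444.5 cartons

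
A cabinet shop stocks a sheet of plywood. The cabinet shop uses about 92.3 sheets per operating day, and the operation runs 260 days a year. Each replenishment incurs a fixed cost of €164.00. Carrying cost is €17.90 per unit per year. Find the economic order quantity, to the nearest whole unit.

Q* ≈ 663 sheets

Annual demand D = 92.3 × 260 = 23,998.
EOQ = √(2DS / H) = √(2 × 23,998 × 164 / 17.9).
= √(7,871,344 / 17.9) = √439,739.8883 ≈ 663.129.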